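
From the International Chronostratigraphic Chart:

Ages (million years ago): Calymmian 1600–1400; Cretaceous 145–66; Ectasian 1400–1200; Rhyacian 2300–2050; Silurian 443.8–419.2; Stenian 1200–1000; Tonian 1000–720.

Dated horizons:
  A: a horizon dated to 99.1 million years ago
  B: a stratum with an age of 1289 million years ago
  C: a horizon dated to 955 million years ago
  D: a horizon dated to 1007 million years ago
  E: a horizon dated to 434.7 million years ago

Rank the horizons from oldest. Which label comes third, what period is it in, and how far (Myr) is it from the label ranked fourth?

Larger Ma means older, so oldest first: B 1289 > D 1007 > C 955 > E 434.7 > A 99.1.
Counting 3 along gives C (955 Ma); the excerpt puts that inside the Tonian, 1000–720 Ma.
Next in line is E (434.7 Ma), and 955 − 434.7 = 520.3 Myr.

C, in the Tonian; 520.3 million years to E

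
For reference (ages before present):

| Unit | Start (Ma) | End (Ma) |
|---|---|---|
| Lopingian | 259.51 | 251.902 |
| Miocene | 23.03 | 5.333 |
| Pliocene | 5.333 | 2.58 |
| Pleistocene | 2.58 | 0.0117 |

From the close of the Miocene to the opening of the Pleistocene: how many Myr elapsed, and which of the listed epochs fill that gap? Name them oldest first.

The Miocene closes at 5.333 Ma and the Pleistocene opens at 2.58 Ma, so the interval is 5.333 − 2.58 = 2.753 Myr.
An epoch fits inside if it starts at or after 5.333 Ma and ends at or before 2.58 Ma; oldest first that gives Pliocene.

2.753 million years; Pliocene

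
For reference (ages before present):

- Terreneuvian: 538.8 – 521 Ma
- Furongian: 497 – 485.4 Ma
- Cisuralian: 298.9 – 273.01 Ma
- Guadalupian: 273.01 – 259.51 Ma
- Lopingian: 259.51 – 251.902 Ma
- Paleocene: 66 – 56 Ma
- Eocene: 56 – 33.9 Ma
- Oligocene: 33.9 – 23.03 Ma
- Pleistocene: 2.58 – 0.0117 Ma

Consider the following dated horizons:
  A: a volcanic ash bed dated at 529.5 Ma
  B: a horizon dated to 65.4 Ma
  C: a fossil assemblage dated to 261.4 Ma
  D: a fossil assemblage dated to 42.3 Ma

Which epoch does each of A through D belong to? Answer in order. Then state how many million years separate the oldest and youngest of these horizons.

A — Terreneuvian; B — Paleocene; C — Guadalupian; D — Eocene; span 487.2 million years

A: 529.5 Ma lies in 538.8–521 Ma, so Terreneuvian.
B: 65.4 Ma lies in 66–56 Ma, so Paleocene.
C: 261.4 Ma lies in 273.01–259.51 Ma, so Guadalupian.
D: 42.3 Ma lies in 56–33.9 Ma, so Eocene.
Oldest = 529.5 Ma, youngest = 42.3 Ma → span 487.2 Myr.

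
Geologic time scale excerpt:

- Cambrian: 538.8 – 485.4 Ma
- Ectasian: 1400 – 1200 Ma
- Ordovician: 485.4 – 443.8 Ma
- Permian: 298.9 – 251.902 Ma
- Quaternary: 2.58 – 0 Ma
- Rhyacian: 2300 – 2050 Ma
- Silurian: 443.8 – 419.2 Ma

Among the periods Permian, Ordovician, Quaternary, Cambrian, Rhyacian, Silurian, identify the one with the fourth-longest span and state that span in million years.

Ordovician, 41.6 million years

Start − end for each: Permian 298.9 − 251.902 = 46.998; Ordovician 485.4 − 443.8 = 41.6; Quaternary 2.58 − 0 = 2.58; Cambrian 538.8 − 485.4 = 53.4; Rhyacian 2300 − 2050 = 250; Silurian 443.8 − 419.2 = 24.6.
Ranking these from longest: Rhyacian > Cambrian > Permian > Ordovician > Silurian > Quaternary.
Position 4 in that ranking is Ordovician, which lasted 41.6 Myr.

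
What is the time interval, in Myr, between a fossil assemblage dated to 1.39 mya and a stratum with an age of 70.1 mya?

70.1 − 1.39 = 68.71 million years.

68.71 million years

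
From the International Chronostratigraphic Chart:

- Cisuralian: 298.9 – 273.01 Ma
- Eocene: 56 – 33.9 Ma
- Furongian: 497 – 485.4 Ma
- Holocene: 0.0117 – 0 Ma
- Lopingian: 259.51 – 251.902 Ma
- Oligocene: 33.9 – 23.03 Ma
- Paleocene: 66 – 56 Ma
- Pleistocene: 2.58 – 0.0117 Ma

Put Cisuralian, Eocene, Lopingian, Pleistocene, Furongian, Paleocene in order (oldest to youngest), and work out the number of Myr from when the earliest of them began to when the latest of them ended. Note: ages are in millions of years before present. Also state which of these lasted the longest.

Start ages (Ma): Furongian 497, Cisuralian 298.9, Lopingian 259.51, Paleocene 66, Eocene 56, Pleistocene 2.58.
Ordered oldest to youngest: Furongian, Cisuralian, Lopingian, Paleocene, Eocene, Pleistocene.
Span = 497 − 0.0117 = 496.9883 Myr.
Durations: Pleistocene 2.5683, Eocene 22.1, Cisuralian 25.89, Furongian 11.6, Lopingian 7.608, Paleocene 10 → longest is Cisuralian (25.89 Myr).

Furongian, Cisuralian, Lopingian, Paleocene, Eocene, Pleistocene; total span 496.9883 Myr; longest is Cisuralian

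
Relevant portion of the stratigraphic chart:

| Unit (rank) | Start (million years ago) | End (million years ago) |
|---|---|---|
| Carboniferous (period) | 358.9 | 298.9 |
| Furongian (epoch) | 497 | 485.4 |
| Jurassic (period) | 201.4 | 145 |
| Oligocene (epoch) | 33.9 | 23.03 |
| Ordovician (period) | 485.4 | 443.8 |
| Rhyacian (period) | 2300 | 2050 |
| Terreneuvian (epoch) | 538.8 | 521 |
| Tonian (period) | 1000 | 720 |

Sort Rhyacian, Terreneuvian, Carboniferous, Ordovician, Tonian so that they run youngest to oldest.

Carboniferous, then Ordovician, then Terreneuvian, then Tonian, then Rhyacian

The oldest of these is Rhyacian (starts 2300 Ma) and the youngest is Carboniferous (ends 298.9 Ma).
In between, by decreasing start age: Tonian (1000), Terreneuvian (538.8), Ordovician (485.4).
Listing youngest first means reversing that sequence.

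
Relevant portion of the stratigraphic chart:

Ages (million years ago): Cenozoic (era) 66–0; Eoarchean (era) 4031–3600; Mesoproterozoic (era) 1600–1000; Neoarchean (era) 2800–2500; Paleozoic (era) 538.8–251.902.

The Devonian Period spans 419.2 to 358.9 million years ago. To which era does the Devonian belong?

Paleozoic

The Devonian (419.2–358.9 Ma) lies entirely within 538.8–251.902 Ma, the Paleozoic Era.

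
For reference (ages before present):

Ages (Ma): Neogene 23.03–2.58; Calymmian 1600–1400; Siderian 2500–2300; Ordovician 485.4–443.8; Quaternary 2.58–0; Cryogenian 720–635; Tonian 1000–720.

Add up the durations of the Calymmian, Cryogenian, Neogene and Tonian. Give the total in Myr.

585.45 million years

Each duration: Calymmian = 200; Cryogenian = 85; Neogene = 20.45; Tonian = 280.
Sum: 200 + 85 + 20.45 + 280 = 585.45 Myr.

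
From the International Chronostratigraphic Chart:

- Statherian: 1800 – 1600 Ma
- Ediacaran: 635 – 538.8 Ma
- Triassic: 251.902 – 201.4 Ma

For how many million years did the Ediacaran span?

635 − 538.8 = 96.2 million years.

96.2 million years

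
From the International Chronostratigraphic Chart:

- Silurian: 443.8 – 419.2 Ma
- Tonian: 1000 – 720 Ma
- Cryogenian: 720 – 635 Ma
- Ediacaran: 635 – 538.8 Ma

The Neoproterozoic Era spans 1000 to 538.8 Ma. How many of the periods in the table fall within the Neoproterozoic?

3

Periods inside 1000–538.8 Ma: Tonian, Cryogenian, Ediacaran — 3 in total.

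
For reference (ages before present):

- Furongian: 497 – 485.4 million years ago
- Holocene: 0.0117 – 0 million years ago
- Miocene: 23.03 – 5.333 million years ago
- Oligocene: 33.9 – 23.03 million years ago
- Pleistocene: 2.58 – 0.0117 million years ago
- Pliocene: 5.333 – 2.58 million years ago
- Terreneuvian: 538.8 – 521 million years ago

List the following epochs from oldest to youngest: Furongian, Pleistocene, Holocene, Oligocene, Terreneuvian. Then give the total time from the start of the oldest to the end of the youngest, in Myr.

Start ages (Ma): Terreneuvian 538.8, Furongian 497, Oligocene 33.9, Pleistocene 2.58, Holocene 0.0117.
Ordered oldest to youngest: Terreneuvian, Furongian, Oligocene, Pleistocene, Holocene.
Span = 538.8 − 0 = 538.8 Myr.

Terreneuvian → Furongian → Oligocene → Pleistocene → Holocene; total span 538.8 Myr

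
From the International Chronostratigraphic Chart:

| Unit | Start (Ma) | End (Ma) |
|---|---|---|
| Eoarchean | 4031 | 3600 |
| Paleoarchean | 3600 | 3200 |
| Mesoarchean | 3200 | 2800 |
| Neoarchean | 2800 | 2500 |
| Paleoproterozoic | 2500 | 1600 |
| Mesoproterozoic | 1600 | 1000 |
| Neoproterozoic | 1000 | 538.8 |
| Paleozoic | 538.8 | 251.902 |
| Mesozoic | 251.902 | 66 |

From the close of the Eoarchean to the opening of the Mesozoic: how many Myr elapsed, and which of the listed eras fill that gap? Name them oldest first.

3348.098 million years; Paleoarchean, Mesoarchean, Neoarchean, Paleoproterozoic, Mesoproterozoic, Neoproterozoic, Paleozoic

The Eoarchean closes at 3600 Ma and the Mesozoic opens at 251.902 Ma, so the interval is 3600 − 251.902 = 3348.098 Myr.
An era fits inside if it starts at or after 3600 Ma and ends at or before 251.902 Ma; oldest first that gives Paleoarchean, Mesoarchean, Neoarchean, Paleoproterozoic, Mesoproterozoic, Neoproterozoic, Paleozoic.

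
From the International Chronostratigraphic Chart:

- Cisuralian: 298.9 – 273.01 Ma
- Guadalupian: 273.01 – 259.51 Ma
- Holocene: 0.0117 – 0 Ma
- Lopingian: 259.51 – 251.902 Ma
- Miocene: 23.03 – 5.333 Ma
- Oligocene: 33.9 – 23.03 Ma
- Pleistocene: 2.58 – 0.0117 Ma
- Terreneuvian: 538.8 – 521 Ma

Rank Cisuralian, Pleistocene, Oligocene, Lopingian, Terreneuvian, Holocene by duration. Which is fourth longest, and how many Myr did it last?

Lopingian, 7.608 million years

Start − end for each: Cisuralian 298.9 − 273.01 = 25.89; Pleistocene 2.58 − 0.0117 = 2.5683; Oligocene 33.9 − 23.03 = 10.87; Lopingian 259.51 − 251.902 = 7.608; Terreneuvian 538.8 − 521 = 17.8; Holocene 0.0117 − 0 = 0.0117.
Ranking these from longest: Cisuralian > Terreneuvian > Oligocene > Lopingian > Pleistocene > Holocene.
Position 4 in that ranking is Lopingian, which lasted 7.608 Myr.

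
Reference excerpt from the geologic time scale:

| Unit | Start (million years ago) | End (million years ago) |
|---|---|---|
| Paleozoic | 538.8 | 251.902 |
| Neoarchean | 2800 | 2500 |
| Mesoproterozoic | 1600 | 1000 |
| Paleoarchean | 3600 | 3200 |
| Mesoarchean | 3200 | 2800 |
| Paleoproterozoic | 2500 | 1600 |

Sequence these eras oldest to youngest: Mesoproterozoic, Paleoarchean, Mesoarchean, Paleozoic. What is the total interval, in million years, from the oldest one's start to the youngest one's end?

From the excerpt: Mesoproterozoic 1600–1000; Paleoarchean 3600–3200; Mesoarchean 3200–2800; Paleozoic 538.8–251.902 (Ma).
Larger Ma is earlier, so the oldest is Paleoarchean and the youngest is Paleozoic; oldest to youngest: Paleoarchean, Mesoarchean, Mesoproterozoic, Paleozoic.
Oldest start 3600 minus youngest end 251.902 gives 3348.098 Myr overall.

Paleoarchean, Mesoarchean, Mesoproterozoic, Paleozoic; total span 3348.098 Myr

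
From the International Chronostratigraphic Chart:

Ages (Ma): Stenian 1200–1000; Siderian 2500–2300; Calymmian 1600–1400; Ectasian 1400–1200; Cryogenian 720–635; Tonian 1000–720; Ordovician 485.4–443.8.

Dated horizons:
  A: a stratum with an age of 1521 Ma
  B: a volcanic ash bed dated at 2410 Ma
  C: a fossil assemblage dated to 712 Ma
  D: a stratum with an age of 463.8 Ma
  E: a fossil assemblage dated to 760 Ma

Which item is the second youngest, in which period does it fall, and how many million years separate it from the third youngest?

Sorted youngest-first by Ma: D (463.8), C (712), E (760), A (1521), B (2410).
The second youngest is C at 712 Ma, which lies in 720–635 Ma: the Cryogenian.
The third youngest is E at 760 Ma; separation = |712 − 760| = 48 Myr.

C, in the Cryogenian; 48 million years to E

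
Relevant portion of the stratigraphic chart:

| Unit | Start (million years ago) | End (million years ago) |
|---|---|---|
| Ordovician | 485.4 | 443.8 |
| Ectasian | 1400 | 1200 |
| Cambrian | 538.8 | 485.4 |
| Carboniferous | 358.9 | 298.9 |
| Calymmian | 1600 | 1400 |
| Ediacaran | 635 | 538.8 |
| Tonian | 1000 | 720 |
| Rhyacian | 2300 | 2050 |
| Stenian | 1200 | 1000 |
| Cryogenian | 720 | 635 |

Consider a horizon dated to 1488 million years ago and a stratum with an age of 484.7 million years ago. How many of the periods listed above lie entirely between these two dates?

6

The older date is 1488 Ma and the younger is 484.7 Ma.
Periods with start < 1488 and end > 484.7 Ma: Ectasian (1400–1200), Stenian (1200–1000), Tonian (1000–720), Cryogenian (720–635), Ediacaran (635–538.8), Cambrian (538.8–485.4).
That is 6 complete periods.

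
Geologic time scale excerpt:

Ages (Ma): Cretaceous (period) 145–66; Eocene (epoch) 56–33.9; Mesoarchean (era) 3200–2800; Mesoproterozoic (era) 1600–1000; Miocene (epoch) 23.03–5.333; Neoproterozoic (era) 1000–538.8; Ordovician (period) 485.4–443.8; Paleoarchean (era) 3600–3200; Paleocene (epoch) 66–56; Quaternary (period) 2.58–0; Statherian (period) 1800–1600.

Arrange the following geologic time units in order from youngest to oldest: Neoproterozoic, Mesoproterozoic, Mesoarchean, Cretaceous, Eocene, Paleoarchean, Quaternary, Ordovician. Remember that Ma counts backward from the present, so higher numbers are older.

Quaternary, Eocene, Cretaceous, Ordovician, Neoproterozoic, Mesoproterozoic, Mesoarchean, Paleoarchean

Sorting by start age (ascending Ma, since larger Ma = older): Quaternary start 2.58, Eocene start 56, Cretaceous start 145, Ordovician start 485.4, Neoproterozoic start 1000, Mesoproterozoic start 1600, Mesoarchean start 3200, Paleoarchean start 3600.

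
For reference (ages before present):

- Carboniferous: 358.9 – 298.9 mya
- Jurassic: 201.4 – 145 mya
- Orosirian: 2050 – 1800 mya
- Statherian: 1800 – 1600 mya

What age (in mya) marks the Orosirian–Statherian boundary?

The Orosirian ends and the Statherian begins at 1800 mya.

1800 mya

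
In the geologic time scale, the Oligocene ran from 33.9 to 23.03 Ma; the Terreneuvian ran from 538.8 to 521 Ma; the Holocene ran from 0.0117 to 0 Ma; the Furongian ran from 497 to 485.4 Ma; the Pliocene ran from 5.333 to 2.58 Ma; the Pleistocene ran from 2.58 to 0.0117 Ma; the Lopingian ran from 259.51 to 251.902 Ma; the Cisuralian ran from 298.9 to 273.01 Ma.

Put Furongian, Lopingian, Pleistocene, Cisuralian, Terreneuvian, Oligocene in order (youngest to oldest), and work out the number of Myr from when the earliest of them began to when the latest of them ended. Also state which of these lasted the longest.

Pleistocene, Oligocene, Lopingian, Cisuralian, Furongian, Terreneuvian; total span 538.7883 Myr; longest is Cisuralian

Start ages (Ma): Terreneuvian 538.8, Furongian 497, Cisuralian 298.9, Lopingian 259.51, Oligocene 33.9, Pleistocene 2.58.
Ordered youngest to oldest: Pleistocene, Oligocene, Lopingian, Cisuralian, Furongian, Terreneuvian.
Span = 538.8 − 0.0117 = 538.7883 Myr.
Durations: Oligocene 10.87, Pleistocene 2.5683, Lopingian 7.608, Terreneuvian 17.8, Furongian 11.6, Cisuralian 25.89 → longest is Cisuralian (25.89 Myr).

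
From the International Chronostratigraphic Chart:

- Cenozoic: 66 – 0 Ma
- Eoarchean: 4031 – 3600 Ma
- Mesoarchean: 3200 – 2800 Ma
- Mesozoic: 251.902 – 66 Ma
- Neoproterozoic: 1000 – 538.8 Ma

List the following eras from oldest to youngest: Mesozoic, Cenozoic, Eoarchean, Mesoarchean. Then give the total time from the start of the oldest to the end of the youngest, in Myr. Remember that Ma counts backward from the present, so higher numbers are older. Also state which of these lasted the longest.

Eoarchean, Mesoarchean, Mesozoic, Cenozoic; total span 4031 Myr; longest is Eoarchean

From the excerpt: Mesozoic 251.902–66; Cenozoic 66–0; Eoarchean 4031–3600; Mesoarchean 3200–2800 (Ma).
Larger Ma is earlier, so the oldest is Eoarchean and the youngest is Cenozoic; oldest to youngest: Eoarchean, Mesoarchean, Mesozoic, Cenozoic.
Oldest start 4031 minus youngest end 0 gives 4031 Myr overall.
Individual lengths (start − end): Eoarchean 431; Mesoarchean 400; Cenozoic 66; Mesozoic 185.902. The largest is Eoarchean at 431 Myr.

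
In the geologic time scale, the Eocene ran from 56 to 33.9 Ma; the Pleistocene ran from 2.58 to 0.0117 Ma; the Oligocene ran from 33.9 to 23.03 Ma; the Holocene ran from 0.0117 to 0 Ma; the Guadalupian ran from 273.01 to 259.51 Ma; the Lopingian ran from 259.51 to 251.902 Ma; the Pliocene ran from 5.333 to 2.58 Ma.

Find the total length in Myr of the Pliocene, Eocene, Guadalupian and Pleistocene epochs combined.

Duration is start − end for each: (5.333 − 2.58) + (56 − 33.9) + (273.01 − 259.51) + (2.58 − 0.0117).
That is 2.753 + 22.1 + 13.5 + 2.5683, which totals 40.9213 million years.

40.9213 million years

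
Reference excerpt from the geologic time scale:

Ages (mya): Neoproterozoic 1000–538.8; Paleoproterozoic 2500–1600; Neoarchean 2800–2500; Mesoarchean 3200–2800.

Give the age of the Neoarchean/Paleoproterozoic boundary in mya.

The Neoarchean ends and the Paleoproterozoic begins at 2500 mya.

2500 mya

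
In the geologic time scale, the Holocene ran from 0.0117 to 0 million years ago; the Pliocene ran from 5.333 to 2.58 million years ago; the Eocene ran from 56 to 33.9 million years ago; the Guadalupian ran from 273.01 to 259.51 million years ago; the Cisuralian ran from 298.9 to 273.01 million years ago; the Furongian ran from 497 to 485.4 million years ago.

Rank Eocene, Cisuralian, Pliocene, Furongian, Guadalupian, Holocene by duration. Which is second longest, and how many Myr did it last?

Start − end for each: Eocene 56 − 33.9 = 22.1; Cisuralian 298.9 − 273.01 = 25.89; Pliocene 5.333 − 2.58 = 2.753; Furongian 497 − 485.4 = 11.6; Guadalupian 273.01 − 259.51 = 13.5; Holocene 0.0117 − 0 = 0.0117.
Ranking these from longest: Cisuralian > Eocene > Guadalupian > Furongian > Pliocene > Holocene.
Position 2 in that ranking is Eocene, which lasted 22.1 Myr.

Eocene, 22.1 million years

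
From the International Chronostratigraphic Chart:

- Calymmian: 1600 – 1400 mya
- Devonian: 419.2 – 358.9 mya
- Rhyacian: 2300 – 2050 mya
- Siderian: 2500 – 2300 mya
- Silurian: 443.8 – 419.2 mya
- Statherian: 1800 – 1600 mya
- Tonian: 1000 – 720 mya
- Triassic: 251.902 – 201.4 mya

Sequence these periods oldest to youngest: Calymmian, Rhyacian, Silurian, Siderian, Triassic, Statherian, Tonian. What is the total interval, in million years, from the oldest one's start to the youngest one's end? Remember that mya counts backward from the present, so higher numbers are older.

Siderian, Rhyacian, Statherian, Calymmian, Tonian, Silurian, Triassic; total span 2298.6 Myr

From the excerpt: Calymmian 1600–1400; Rhyacian 2300–2050; Silurian 443.8–419.2; Siderian 2500–2300; Triassic 251.902–201.4; Statherian 1800–1600; Tonian 1000–720 (Ma).
Larger Ma is earlier, so the oldest is Siderian and the youngest is Triassic; oldest to youngest: Siderian, Rhyacian, Statherian, Calymmian, Tonian, Silurian, Triassic.
Oldest start 2500 minus youngest end 201.4 gives 2298.6 Myr overall.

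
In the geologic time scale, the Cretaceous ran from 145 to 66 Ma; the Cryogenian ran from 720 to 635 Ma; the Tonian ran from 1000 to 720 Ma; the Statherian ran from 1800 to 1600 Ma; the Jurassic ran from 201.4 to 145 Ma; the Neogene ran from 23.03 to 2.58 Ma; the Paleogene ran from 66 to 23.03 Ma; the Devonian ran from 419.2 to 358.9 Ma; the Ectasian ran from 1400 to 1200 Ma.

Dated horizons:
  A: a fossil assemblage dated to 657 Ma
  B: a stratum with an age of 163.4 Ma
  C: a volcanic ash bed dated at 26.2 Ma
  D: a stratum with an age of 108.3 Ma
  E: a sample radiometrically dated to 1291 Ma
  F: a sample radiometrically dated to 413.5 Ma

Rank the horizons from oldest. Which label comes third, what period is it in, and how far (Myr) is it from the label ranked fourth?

Larger Ma means older, so oldest first: E 1291 > A 657 > F 413.5 > B 163.4 > D 108.3 > C 26.2.
Counting 3 along gives F (413.5 Ma); the excerpt puts that inside the Devonian, 419.2–358.9 Ma.
Next in line is B (163.4 Ma), and 413.5 − 163.4 = 250.1 Myr.

F, in the Devonian; 250.1 million years to B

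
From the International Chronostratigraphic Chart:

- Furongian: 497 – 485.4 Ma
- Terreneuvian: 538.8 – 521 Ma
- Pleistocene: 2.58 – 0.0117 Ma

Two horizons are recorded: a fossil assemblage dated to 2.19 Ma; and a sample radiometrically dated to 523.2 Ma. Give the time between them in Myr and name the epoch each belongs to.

Elapsed time: 523.2 − 2.19 = 521.01 Myr.
2.19 Ma lies within 2.58–0.0117 Ma: Pleistocene.
523.2 Ma lies within 538.8–521 Ma: Terreneuvian.

521.01 million years apart; the first in the Pleistocene, the second in the Terreneuvian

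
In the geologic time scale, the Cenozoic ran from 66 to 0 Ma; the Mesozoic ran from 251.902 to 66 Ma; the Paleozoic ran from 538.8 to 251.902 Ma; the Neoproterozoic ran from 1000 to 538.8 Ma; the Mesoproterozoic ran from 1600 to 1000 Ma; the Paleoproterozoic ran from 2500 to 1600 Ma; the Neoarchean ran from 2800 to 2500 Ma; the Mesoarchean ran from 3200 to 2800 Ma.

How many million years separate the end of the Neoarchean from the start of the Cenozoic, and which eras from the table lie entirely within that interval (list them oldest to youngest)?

End of Neoarchean = 2500 Ma; start of Cenozoic = 66 Ma.
Gap = 2500 − 66 = 2434 Myr.
Eras wholly inside 2500–66 Ma: Paleoproterozoic (2500–1600), Mesoproterozoic (1600–1000), Neoproterozoic (1000–538.8), Paleozoic (538.8–251.902), Mesozoic (251.902–66).

2434 million years; Paleoproterozoic, Mesoproterozoic, Neoproterozoic, Paleozoic, Mesozoic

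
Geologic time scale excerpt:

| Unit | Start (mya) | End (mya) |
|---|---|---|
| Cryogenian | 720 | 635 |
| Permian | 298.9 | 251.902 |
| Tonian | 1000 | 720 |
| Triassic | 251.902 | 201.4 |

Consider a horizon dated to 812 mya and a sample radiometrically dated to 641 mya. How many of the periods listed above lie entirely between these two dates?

0

The older date is 812 Ma and the younger is 641 Ma.
No period both begins after 812 Ma and ends before 641 Ma, so the count is 0.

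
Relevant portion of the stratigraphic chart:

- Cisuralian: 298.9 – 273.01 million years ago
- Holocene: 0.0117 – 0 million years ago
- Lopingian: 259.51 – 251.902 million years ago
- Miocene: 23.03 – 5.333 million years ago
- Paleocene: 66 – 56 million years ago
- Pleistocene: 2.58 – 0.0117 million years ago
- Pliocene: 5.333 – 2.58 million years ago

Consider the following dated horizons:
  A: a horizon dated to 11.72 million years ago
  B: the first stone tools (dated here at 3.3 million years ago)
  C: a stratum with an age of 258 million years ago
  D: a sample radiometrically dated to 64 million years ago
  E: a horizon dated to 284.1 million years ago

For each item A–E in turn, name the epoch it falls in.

A — Miocene; B — Pliocene; C — Lopingian; D — Paleocene; E — Cisuralian

Match each age against the start–end ranges in the excerpt: A = 11.72 Ma → Miocene (23.03–5.333); B = 3.3 Ma → Pliocene (5.333–2.58); C = 258 Ma → Lopingian (259.51–251.902); D = 64 Ma → Paleocene (66–56); E = 284.1 Ma → Cisuralian (298.9–273.01).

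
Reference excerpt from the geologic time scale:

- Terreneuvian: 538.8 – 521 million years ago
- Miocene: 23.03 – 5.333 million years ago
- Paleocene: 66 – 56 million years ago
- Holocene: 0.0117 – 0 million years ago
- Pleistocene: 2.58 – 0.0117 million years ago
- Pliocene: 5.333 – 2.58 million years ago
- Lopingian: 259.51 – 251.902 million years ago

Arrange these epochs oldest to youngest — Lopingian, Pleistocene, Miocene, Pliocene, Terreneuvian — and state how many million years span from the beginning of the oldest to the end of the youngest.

Terreneuvian, Lopingian, Miocene, Pliocene, Pleistocene; total span 538.7883 Myr

Start ages (Ma): Terreneuvian 538.8, Lopingian 259.51, Miocene 23.03, Pliocene 5.333, Pleistocene 2.58.
Ordered oldest to youngest: Terreneuvian, Lopingian, Miocene, Pliocene, Pleistocene.
Span = 538.8 − 0.0117 = 538.7883 Myr.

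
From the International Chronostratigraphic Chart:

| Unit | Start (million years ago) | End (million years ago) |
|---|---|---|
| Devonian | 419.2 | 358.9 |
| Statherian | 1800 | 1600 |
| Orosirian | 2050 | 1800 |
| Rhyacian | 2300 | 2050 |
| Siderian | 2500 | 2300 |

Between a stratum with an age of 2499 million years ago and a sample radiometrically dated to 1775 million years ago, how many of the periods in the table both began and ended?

2

2499 Ma sits inside the Siderian (2500–2300) and 1775 Ma inside the Statherian (1800–1600); neither of those is wholly between the two dates.
The listed periods lying completely between them are Rhyacian, Orosirian — 2 in all.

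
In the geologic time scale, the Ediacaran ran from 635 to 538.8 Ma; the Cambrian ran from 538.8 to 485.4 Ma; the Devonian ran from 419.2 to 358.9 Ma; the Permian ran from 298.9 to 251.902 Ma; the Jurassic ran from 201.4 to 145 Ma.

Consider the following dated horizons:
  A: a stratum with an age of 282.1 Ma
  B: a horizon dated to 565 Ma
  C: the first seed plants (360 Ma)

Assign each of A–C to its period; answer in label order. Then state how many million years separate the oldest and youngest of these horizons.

A: 282.1 Ma lies in 298.9–251.902 Ma, so Permian.
B: 565 Ma lies in 635–538.8 Ma, so Ediacaran.
C: 360 Ma lies in 419.2–358.9 Ma, so Devonian.
Oldest = 565 Ma, youngest = 282.1 Ma → span 282.9 Myr.

A — Permian; B — Ediacaran; C — Devonian; span 282.9 million years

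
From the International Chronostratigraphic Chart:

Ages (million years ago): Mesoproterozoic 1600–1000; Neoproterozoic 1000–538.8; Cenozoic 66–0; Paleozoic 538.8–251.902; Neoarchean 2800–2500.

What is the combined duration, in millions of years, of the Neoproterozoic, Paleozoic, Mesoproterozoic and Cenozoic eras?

Duration is start − end for each: (1000 − 538.8) + (538.8 − 251.902) + (1600 − 1000) + (66 − 0).
That is 461.2 + 286.898 + 600 + 66, which totals 1414.098 million years.

1414.098 million years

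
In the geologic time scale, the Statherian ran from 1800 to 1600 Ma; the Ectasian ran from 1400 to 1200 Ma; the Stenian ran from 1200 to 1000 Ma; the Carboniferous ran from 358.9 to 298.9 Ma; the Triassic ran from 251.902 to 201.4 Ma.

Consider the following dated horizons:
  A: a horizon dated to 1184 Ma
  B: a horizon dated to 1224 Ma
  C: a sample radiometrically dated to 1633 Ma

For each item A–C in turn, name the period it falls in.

A: 1184 Ma lies in 1200–1000 Ma, so Stenian.
B: 1224 Ma lies in 1400–1200 Ma, so Ectasian.
C: 1633 Ma lies in 1800–1600 Ma, so Statherian.

A — Stenian; B — Ectasian; C — Statherian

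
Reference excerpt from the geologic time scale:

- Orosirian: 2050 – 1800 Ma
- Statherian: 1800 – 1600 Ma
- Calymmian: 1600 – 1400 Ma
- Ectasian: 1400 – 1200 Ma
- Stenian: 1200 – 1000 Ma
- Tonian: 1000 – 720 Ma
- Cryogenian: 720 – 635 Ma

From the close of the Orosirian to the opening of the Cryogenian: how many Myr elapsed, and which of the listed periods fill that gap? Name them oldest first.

The Orosirian closes at 1800 Ma and the Cryogenian opens at 720 Ma, so the interval is 1800 − 720 = 1080 Myr.
A period fits inside if it starts at or after 1800 Ma and ends at or before 720 Ma; oldest first that gives Statherian, Calymmian, Ectasian, Stenian, Tonian.

1080 million years; Statherian, Calymmian, Ectasian, Stenian, Tonian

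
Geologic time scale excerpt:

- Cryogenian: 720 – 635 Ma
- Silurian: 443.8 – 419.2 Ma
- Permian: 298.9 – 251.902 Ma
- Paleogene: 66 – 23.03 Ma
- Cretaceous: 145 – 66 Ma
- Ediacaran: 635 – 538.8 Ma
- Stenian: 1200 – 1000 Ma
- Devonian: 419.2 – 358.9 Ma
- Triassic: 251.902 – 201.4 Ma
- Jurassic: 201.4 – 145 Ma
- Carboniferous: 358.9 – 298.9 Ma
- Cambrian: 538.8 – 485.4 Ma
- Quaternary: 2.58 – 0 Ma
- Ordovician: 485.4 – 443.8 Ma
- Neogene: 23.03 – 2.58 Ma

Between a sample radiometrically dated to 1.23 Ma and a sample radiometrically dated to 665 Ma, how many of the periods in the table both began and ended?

The older date is 665 Ma and the younger is 1.23 Ma.
Periods with start < 665 and end > 1.23 Ma: Ediacaran (635–538.8), Cambrian (538.8–485.4), Ordovician (485.4–443.8), Silurian (443.8–419.2), Devonian (419.2–358.9), Carboniferous (358.9–298.9), Permian (298.9–251.902), Triassic (251.902–201.4), Jurassic (201.4–145), Cretaceous (145–66), Paleogene (66–23.03), Neogene (23.03–2.58).
That is 12 complete periods.

12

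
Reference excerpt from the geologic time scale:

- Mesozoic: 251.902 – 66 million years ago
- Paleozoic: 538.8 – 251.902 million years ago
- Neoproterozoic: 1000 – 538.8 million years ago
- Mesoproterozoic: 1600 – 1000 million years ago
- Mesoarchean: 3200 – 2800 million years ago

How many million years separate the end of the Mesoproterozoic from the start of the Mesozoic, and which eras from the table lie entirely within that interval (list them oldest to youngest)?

The Mesoproterozoic closes at 1000 Ma and the Mesozoic opens at 251.902 Ma, so the interval is 1000 − 251.902 = 748.098 Myr.
An era fits inside if it starts at or after 1000 Ma and ends at or before 251.902 Ma; oldest first that gives Neoproterozoic, Paleozoic.

748.098 million years; Neoproterozoic, Paleozoic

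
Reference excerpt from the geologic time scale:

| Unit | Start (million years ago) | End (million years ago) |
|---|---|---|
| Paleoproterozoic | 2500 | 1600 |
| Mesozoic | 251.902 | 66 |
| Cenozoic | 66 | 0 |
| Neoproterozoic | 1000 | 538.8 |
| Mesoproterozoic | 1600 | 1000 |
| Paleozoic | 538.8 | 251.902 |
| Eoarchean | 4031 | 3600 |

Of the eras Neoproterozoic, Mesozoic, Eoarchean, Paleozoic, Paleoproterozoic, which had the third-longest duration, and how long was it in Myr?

Durations: Neoproterozoic 461.2; Mesozoic 185.902; Eoarchean 431; Paleozoic 286.898; Paleoproterozoic 900 Myr.
Sorted longest-first: Paleoproterozoic (900), Neoproterozoic (461.2), Eoarchean (431), Paleozoic (286.898), Mesozoic (185.902).
The third longest is Eoarchean at 431 Myr.

Eoarchean, 431 million years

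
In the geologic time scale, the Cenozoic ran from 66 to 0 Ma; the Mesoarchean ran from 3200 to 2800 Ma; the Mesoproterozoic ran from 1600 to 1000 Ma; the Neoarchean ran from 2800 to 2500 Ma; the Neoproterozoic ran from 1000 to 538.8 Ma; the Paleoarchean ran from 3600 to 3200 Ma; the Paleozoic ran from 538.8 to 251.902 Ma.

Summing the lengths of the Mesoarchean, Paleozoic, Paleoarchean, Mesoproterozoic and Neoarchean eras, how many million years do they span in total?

Duration is start − end for each: (3200 − 2800) + (538.8 − 251.902) + (3600 − 3200) + (1600 − 1000) + (2800 − 2500).
That is 400 + 286.898 + 400 + 600 + 300, which totals 1986.898 million years.

1986.898 million years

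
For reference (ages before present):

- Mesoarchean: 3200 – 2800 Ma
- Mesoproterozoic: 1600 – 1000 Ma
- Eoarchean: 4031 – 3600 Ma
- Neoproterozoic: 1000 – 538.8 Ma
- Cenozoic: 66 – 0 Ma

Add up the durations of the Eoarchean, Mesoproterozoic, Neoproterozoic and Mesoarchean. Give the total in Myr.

Each duration: Eoarchean = 431; Mesoproterozoic = 600; Neoproterozoic = 461.2; Mesoarchean = 400.
Sum: 431 + 600 + 461.2 + 400 = 1892.2 Myr.

1892.2 million years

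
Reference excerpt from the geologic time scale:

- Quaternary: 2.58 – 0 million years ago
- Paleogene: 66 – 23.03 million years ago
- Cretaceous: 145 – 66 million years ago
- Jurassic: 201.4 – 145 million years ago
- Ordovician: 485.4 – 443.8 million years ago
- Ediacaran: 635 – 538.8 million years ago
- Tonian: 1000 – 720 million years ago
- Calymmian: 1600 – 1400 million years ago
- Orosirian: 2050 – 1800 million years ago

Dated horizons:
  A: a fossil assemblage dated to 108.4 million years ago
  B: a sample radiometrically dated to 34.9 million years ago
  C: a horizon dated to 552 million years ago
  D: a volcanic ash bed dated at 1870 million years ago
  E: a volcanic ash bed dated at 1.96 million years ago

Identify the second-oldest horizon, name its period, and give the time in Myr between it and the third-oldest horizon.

Sorted oldest-first by Ma: D (1870), C (552), A (108.4), B (34.9), E (1.96).
The second oldest is C at 552 Ma, which lies in 635–538.8 Ma: the Ediacaran.
The third oldest is A at 108.4 Ma; separation = |552 − 108.4| = 443.6 Myr.

C, in the Ediacaran; 443.6 million years to A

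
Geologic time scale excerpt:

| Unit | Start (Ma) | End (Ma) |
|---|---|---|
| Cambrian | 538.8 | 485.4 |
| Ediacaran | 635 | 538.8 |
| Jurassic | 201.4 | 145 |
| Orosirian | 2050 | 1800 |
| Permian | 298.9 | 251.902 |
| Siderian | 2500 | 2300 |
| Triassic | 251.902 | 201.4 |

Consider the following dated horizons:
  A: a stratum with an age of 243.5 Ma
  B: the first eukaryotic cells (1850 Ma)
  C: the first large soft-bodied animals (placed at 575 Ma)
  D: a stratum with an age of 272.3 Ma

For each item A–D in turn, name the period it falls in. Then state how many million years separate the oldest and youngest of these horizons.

Match each age against the start–end ranges in the excerpt: A = 243.5 Ma → Triassic (251.902–201.4); B = 1850 Ma → Orosirian (2050–1800); C = 575 Ma → Ediacaran (635–538.8); D = 272.3 Ma → Permian (298.9–251.902).
The largest age is 1850 Ma and the smallest is 243.5 Ma; their difference is 1606.5 Myr.

A — Triassic; B — Orosirian; C — Ediacaran; D — Permian; span 1606.5 million years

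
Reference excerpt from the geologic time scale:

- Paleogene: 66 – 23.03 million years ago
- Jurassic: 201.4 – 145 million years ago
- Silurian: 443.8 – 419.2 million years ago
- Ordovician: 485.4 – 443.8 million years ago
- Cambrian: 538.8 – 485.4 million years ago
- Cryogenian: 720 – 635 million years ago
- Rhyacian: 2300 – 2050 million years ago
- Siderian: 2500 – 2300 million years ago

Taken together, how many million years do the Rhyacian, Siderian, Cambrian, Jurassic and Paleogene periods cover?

602.77 million years

Each duration: Rhyacian = 250; Siderian = 200; Cambrian = 53.4; Jurassic = 56.4; Paleogene = 42.97.
Sum: 250 + 200 + 53.4 + 56.4 + 42.97 = 602.77 Myr.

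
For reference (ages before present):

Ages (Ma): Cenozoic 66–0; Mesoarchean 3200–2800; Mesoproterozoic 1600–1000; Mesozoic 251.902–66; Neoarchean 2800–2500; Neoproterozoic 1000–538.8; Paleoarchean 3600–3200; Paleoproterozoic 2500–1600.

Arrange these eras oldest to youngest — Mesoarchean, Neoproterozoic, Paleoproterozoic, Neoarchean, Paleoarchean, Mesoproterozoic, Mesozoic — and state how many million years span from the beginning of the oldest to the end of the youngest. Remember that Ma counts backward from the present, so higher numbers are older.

Paleoarchean, Mesoarchean, Neoarchean, Paleoproterozoic, Mesoproterozoic, Neoproterozoic, Mesozoic; total span 3534 Myr

From the excerpt: Mesoarchean 3200–2800; Neoproterozoic 1000–538.8; Paleoproterozoic 2500–1600; Neoarchean 2800–2500; Paleoarchean 3600–3200; Mesoproterozoic 1600–1000; Mesozoic 251.902–66 (Ma).
Larger Ma is earlier, so the oldest is Paleoarchean and the youngest is Mesozoic; oldest to youngest: Paleoarchean, Mesoarchean, Neoarchean, Paleoproterozoic, Mesoproterozoic, Neoproterozoic, Mesozoic.
Oldest start 3600 minus youngest end 66 gives 3534 Myr overall.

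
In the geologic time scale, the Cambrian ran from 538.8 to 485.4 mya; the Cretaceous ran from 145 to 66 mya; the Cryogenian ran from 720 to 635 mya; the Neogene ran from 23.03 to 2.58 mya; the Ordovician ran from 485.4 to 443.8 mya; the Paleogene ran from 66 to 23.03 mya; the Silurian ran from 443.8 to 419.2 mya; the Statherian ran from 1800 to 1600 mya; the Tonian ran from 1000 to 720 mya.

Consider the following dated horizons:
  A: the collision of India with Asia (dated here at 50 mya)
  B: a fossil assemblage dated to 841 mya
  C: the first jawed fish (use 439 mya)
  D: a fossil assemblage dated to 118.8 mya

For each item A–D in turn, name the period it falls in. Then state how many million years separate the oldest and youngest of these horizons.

Match each age against the start–end ranges in the excerpt: A = 50 Ma → Paleogene (66–23.03); B = 841 Ma → Tonian (1000–720); C = 439 Ma → Silurian (443.8–419.2); D = 118.8 Ma → Cretaceous (145–66).
The largest age is 841 Ma and the smallest is 50 Ma; their difference is 791 Myr.

A — Paleogene; B — Tonian; C — Silurian; D — Cretaceous; span 791 million years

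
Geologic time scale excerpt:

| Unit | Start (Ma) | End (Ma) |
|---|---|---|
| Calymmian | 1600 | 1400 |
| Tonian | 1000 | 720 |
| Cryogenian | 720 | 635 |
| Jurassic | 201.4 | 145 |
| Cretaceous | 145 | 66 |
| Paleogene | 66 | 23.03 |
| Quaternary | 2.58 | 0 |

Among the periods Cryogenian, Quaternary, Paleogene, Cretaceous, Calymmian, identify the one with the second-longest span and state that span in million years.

Cryogenian, 85 million years

Start − end for each: Cryogenian 720 − 635 = 85; Quaternary 2.58 − 0 = 2.58; Paleogene 66 − 23.03 = 42.97; Cretaceous 145 − 66 = 79; Calymmian 1600 − 1400 = 200.
Ranking these from longest: Calymmian > Cryogenian > Cretaceous > Paleogene > Quaternary.
Position 2 in that ranking is Cryogenian, which lasted 85 Myr.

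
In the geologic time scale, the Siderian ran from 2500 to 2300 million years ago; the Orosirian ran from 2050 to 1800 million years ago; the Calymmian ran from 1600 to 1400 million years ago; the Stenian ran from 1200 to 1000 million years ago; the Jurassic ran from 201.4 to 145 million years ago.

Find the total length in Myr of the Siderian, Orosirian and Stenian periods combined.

Each duration: Siderian = 200; Orosirian = 250; Stenian = 200.
Sum: 200 + 250 + 200 = 650 Myr.

650 million years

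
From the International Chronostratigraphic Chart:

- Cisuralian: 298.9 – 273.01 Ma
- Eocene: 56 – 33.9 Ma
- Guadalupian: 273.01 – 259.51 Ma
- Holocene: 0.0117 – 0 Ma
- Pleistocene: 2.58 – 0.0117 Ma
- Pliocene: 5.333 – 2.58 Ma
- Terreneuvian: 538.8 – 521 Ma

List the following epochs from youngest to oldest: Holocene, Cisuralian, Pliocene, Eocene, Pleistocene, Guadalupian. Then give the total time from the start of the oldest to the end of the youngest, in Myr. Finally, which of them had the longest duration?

Start ages (Ma): Cisuralian 298.9, Guadalupian 273.01, Eocene 56, Pliocene 5.333, Pleistocene 2.58, Holocene 0.0117.
Ordered youngest to oldest: Holocene, Pleistocene, Pliocene, Eocene, Guadalupian, Cisuralian.
Span = 298.9 − 0 = 298.9 Myr.
Durations: Pliocene 2.753, Cisuralian 25.89, Pleistocene 2.5683, Guadalupian 13.5, Eocene 22.1, Holocene 0.0117 → longest is Cisuralian (25.89 Myr).

Holocene → Pleistocene → Pliocene → Eocene → Guadalupian → Cisuralian; total span 298.9 Myr; longest is Cisuralian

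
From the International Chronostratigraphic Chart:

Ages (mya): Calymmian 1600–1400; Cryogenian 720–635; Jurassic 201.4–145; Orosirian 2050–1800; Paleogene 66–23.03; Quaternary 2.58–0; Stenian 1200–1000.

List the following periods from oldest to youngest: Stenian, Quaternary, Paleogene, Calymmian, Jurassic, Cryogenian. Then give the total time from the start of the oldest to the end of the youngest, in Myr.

Calymmian, Stenian, Cryogenian, Jurassic, Paleogene, Quaternary; total span 1600 Myr

Start ages (Ma): Calymmian 1600, Stenian 1200, Cryogenian 720, Jurassic 201.4, Paleogene 66, Quaternary 2.58.
Ordered oldest to youngest: Calymmian, Stenian, Cryogenian, Jurassic, Paleogene, Quaternary.
Span = 1600 − 0 = 1600 Myr.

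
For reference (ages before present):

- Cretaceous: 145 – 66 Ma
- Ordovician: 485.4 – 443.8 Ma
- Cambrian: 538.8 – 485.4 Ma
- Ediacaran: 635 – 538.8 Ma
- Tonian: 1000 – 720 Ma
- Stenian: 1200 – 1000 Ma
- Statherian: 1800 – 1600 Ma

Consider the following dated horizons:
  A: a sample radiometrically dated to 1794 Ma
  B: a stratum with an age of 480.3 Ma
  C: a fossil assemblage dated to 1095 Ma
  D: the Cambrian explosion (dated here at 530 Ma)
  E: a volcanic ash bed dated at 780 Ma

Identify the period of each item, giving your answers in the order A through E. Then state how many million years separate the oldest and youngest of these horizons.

Match each age against the start–end ranges in the excerpt: A = 1794 Ma → Statherian (1800–1600); B = 480.3 Ma → Ordovician (485.4–443.8); C = 1095 Ma → Stenian (1200–1000); D = 530 Ma → Cambrian (538.8–485.4); E = 780 Ma → Tonian (1000–720).
The largest age is 1794 Ma and the smallest is 480.3 Ma; their difference is 1313.7 Myr.

A — Statherian; B — Ordovician; C — Stenian; D — Cambrian; E — Tonian; span 1313.7 million years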